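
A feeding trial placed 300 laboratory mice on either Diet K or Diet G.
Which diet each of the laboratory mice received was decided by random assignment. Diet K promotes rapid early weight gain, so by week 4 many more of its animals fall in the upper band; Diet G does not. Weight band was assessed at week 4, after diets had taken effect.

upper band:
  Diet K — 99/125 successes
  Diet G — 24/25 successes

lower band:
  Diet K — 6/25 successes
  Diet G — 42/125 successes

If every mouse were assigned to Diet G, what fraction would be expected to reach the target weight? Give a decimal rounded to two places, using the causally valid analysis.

0.44

The stratified and pooled comparisons disagree (Diet G wins within each week-4 weight band; Diet K wins overall), so the answer turns on the causal role of week-4 weight band.
The distribution of week-4 weight band is itself part of what the diet does — it is an intermediate outcome. Holding it fixed would remove that part of the effect; the total effect is the pooled difference.
So P(outcome | do(Diet G)) is just the pooled rate for Diet G: 66/150 = 0.440.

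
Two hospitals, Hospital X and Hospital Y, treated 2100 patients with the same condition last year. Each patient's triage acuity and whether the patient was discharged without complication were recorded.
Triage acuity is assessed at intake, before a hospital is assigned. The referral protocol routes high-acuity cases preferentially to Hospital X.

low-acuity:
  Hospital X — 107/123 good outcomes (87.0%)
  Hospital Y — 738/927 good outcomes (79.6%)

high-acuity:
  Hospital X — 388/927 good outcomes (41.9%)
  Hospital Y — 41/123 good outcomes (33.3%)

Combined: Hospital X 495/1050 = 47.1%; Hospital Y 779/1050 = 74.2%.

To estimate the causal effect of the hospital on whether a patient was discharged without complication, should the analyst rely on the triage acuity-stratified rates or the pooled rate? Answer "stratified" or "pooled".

Triage acuity satisfies the back-door criterion: it is not a descendant of the hospital, and it blocks the spurious path from hospital to outcome. Adjusting for it (i.e., using the within-triage acuity rates) gives the causal effect.
Within each level — low-acuity: 87.0% vs 79.6%; high-acuity: 41.9% vs 33.3% — Hospital X is higher every time.

stratified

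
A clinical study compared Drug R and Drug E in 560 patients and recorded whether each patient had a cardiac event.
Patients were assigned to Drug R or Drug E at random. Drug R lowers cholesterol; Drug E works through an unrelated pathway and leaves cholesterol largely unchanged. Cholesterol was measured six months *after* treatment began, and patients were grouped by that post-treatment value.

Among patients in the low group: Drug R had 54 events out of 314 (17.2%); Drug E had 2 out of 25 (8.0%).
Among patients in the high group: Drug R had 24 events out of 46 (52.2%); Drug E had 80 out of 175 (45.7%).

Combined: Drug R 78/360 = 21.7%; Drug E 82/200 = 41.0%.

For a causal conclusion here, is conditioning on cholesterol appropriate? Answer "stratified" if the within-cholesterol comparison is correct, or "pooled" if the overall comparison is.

Because the drug influences cholesterol, cholesterol is a post-treatment mediator, not a confounder. Stratifying on it would bias the estimate; the causal effect is the crude pooled difference.
Pooled: Drug R 21.7% vs Drug E 41.0%; Drug R is lower overall.

pooled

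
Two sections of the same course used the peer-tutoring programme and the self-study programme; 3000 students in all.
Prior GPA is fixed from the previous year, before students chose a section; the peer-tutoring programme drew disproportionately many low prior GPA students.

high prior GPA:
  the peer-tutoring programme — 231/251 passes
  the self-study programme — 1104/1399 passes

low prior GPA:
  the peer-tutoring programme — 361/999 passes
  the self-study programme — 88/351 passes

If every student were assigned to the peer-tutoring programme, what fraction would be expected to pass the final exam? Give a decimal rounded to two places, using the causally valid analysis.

0.67

The stratified and pooled comparisons disagree (the peer-tutoring programme wins within each prior GPA band; the self-study programme wins overall), so the answer turns on the causal role of prior GPA band.
Here prior GPA band is a common cause — it drives both which teaching method a case falls under and the outcome. The crude comparison mixes populations; the stratum-specific rates are the causally relevant ones.
Standardising the peer-tutoring programme to the population prior GPA band mix: 0.550·231/251 + 0.450·361/999 = 0.669.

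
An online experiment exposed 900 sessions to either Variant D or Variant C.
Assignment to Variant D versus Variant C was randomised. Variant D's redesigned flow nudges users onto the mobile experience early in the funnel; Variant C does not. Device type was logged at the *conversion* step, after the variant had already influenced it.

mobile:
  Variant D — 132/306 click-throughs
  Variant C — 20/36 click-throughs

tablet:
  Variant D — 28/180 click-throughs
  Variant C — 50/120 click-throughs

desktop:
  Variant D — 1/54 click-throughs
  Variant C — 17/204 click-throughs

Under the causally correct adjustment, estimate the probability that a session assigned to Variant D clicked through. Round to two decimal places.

The device type-specific comparison favours Variant C throughout, but the pooled figures favour Variant D. The question is whether to condition on device type.
Device type is downstream of the variant. One should not condition on a consequence of treatment, so the overall rates are the right comparison.
So P(outcome | do(Variant D)) is just the pooled rate for Variant D: 161/540 = 0.298.

0.30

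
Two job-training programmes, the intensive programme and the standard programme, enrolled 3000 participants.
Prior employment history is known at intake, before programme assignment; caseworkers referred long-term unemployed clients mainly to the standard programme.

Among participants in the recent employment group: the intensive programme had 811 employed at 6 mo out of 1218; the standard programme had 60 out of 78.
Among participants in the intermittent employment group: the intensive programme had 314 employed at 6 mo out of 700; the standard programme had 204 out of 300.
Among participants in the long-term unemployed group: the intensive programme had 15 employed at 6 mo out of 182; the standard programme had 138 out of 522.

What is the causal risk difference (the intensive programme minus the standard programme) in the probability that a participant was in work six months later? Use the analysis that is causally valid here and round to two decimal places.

-0.16

The prior employment history-specific comparison favours the standard programme throughout, but the pooled figures favour the intensive programme. The question is whether to condition on prior employment history.
The imbalance in prior employment history arose from how participants were allocated, not from anything the programme did; and prior employment history independently affects the outcome. The pooled gap is confounded — condition on prior employment history.
Adjusting over the population distribution of prior employment history: 0.432·(0.666−0.769) + 0.333·(0.449−0.680) + 0.235·(0.082−0.264) = -0.165.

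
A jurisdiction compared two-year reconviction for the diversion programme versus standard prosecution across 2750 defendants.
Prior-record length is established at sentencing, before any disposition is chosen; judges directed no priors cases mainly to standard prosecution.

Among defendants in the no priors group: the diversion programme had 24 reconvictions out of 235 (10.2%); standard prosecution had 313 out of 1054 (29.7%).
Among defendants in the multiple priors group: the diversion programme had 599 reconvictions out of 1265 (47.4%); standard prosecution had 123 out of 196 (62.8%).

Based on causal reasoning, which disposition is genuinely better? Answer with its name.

Prior-record length satisfies the back-door criterion: it is not a descendant of the disposition, and it blocks the spurious path from disposition to outcome. Adjusting for it (i.e., using the within-prior-record length rates) gives the causal effect.
Within each level — no priors: 10.2% vs 29.7%; multiple priors: 47.4% vs 62.8% — the diversion programme is lower every time.

the diversion programme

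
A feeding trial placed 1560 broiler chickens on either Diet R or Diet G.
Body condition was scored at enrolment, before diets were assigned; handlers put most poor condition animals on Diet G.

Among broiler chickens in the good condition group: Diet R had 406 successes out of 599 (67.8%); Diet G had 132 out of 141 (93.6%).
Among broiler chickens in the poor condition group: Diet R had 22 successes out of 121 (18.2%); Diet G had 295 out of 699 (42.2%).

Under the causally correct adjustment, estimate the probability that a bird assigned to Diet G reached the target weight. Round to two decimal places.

Within every starting body condition level Diet G has the higher rate, yet pooled Diet R does — Simpson's reversal.
Nothing the diet does changes starting body condition; the imbalance is an allocation artefact. With starting body condition also predicting the outcome, the pooled figure is confounded, and the within-stratum comparison is the causal one.
Standardising Diet G to the population starting body condition mix: 0.474·132/141 + 0.526·295/699 = 0.666.

0.67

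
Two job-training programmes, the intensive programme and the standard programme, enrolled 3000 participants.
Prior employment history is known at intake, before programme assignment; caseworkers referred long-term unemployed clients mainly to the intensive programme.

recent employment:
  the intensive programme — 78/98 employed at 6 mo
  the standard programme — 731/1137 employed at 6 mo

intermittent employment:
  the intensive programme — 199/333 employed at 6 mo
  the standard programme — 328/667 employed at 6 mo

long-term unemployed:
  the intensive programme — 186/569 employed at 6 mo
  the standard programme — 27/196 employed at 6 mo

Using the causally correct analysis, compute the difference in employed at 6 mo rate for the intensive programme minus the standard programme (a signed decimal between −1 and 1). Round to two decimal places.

Nothing the programme does changes prior employment history; the imbalance is an allocation artefact. With prior employment history also predicting the outcome, the pooled figure is confounded, and the within-stratum comparison is the causal one.
Adjusting over the population distribution of prior employment history: 0.412·(0.796−0.643) + 0.333·(0.598−0.492) + 0.255·(0.327−0.138) = +0.146.

+0.15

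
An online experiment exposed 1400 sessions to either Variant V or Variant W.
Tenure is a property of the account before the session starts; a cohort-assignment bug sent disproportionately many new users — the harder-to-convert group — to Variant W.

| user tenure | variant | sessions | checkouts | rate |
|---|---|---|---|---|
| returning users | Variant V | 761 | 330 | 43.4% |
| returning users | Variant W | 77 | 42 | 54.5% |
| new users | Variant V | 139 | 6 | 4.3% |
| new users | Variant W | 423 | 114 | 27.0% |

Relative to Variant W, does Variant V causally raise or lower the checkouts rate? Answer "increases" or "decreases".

The imbalance in user tenure arose from how sessions were allocated, not from anything the variant did; and user tenure independently affects the outcome. The pooled gap is confounded — condition on user tenure.
Within each level — returning users: 43.4% vs 54.5%; new users: 4.3% vs 27.0% — Variant W is higher every time.

decreases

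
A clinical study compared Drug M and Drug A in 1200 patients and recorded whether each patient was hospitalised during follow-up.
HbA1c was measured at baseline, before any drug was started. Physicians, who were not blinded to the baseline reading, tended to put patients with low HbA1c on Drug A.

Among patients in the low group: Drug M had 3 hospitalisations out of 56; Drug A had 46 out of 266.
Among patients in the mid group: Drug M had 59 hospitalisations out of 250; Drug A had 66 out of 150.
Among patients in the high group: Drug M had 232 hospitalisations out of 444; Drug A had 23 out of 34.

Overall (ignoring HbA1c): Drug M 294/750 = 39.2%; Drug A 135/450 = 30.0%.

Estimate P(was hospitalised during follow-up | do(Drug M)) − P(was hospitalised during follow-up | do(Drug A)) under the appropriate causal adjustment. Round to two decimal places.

-0.16

Within every HbA1c level Drug M has the lower rate, yet pooled Drug A does — Simpson's reversal.
Nothing the drug does changes HbA1c; the imbalance is an allocation artefact. With HbA1c also predicting the outcome, the pooled figure is confounded, and the within-stratum comparison is the causal one.
Adjusting over the population distribution of HbA1c: 0.268·(0.054−0.173) + 0.333·(0.236−0.440) + 0.398·(0.523−0.676) = -0.161.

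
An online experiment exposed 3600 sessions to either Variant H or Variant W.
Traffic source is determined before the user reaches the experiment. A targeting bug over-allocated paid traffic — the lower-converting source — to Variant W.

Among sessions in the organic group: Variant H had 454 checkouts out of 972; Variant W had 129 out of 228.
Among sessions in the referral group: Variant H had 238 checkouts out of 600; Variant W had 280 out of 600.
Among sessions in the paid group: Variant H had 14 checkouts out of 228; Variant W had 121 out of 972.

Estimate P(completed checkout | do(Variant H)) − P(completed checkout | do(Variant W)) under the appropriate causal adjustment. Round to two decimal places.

-0.08

Variant W is higher inside every traffic source stratum but Variant H is higher in aggregate. Whether to stratify depends on how traffic source relates to the variant.
Traffic source differs across variants for reasons unrelated to any effect of the variant itself, and it separately predicts the outcome — a classic confounder. We must compare within traffic source levels.
Adjusting over the population distribution of traffic source: 0.333·(0.467−0.566) + 0.333·(0.397−0.467) + 0.333·(0.061−0.124) = -0.077.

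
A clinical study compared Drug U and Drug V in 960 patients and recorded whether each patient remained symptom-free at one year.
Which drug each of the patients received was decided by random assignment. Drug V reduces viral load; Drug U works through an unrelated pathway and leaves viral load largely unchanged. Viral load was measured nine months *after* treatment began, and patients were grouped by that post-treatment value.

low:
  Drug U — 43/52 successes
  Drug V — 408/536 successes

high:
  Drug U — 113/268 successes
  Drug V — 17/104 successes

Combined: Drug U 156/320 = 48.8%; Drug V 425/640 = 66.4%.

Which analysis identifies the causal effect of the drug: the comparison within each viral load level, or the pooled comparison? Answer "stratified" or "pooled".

pooled

Viral load is recorded after the drug and is itself shifted by it — it sits on the causal path from drug to outcome. Conditioning on a mediator would strip out part of the effect we want; the pooled comparison gives the total causal effect.
Pooled: Drug U 48.8% vs Drug V 66.4%; Drug V is higher overall.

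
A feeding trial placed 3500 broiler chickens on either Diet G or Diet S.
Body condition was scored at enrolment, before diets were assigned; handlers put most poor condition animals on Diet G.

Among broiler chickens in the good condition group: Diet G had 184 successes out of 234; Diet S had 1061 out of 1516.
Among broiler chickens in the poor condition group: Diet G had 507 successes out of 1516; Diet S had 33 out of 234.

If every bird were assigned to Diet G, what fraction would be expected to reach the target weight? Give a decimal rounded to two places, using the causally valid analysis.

0.56

Starting body condition is set before the diet has any effect — it is not caused by the diet — and it independently drives the outcome. That makes it a confounder, so the causal comparison is within starting body condition levels.
Standardising Diet G to the population starting body condition mix: 0.500·184/234 + 0.500·507/1516 = 0.560.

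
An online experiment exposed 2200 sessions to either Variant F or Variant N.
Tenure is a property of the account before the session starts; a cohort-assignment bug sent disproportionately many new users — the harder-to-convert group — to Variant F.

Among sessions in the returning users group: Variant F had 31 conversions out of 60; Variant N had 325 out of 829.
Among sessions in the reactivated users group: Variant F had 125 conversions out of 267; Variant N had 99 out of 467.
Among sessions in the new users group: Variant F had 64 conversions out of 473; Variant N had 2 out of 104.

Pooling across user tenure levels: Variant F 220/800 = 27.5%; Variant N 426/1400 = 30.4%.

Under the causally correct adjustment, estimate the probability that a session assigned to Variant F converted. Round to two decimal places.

0.40

Nothing the variant does changes user tenure; the imbalance is an allocation artefact. With user tenure also predicting the outcome, the pooled figure is confounded, and the within-stratum comparison is the causal one.
Standardising Variant F to the population user tenure mix: 0.404·31/60 + 0.334·125/267 + 0.262·64/473 = 0.400.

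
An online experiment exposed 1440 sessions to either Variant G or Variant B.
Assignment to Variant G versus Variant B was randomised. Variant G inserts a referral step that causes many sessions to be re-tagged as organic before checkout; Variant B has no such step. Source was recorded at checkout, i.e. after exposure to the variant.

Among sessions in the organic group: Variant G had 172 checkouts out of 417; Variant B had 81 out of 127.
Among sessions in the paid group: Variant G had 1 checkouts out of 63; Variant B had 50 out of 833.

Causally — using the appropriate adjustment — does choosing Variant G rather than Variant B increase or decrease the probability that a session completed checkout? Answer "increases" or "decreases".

The traffic source-specific comparison favours Variant B throughout, but the pooled figures favour Variant G. The question is whether to condition on traffic source.
Traffic source is downstream of the variant. One should not condition on a consequence of treatment, so the overall rates are the right comparison.
Pooled: Variant G 36.0% vs Variant B 13.6%; Variant G is higher overall.

increases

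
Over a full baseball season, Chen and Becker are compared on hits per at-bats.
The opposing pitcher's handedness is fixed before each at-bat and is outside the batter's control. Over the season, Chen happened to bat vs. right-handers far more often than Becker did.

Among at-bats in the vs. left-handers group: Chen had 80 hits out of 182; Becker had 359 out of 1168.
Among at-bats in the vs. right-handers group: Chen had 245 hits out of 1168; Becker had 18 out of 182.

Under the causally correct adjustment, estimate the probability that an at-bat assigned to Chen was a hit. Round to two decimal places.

Nothing the player does changes pitcher handedness; the imbalance is an allocation artefact. With pitcher handedness also predicting the outcome, the pooled figure is confounded, and the within-stratum comparison is the causal one.
Standardising Chen to the population pitcher handedness mix: 0.500·80/182 + 0.500·245/1168 = 0.325.

0.32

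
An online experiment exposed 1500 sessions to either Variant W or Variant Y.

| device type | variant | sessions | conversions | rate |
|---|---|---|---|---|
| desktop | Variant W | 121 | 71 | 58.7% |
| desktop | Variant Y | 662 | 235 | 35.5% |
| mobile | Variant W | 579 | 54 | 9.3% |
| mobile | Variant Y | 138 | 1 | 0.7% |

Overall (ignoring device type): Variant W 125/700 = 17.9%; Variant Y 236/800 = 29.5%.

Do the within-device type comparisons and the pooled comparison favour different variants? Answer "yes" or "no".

Within each device type level (desktop 58.7% vs 35.5%; mobile 9.3% vs 0.7%), Variant W has the higher rate every time. Pooled: 17.9% vs 29.5% — Variant Y has the higher rate overall. The two comparisons disagree.

yes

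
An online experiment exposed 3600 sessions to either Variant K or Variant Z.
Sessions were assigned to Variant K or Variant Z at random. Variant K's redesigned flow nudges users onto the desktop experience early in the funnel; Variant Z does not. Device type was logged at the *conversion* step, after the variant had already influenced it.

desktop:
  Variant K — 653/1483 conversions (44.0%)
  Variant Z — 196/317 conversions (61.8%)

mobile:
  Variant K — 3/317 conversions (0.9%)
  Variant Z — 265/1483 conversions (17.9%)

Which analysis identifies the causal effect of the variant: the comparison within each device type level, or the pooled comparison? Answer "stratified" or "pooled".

pooled

The distribution of device type is itself part of what the variant does — it is an intermediate outcome. Holding it fixed would remove that part of the effect; the total effect is the pooled difference.
Pooled: Variant K 36.4% vs Variant Z 25.6%; Variant K is higher overall.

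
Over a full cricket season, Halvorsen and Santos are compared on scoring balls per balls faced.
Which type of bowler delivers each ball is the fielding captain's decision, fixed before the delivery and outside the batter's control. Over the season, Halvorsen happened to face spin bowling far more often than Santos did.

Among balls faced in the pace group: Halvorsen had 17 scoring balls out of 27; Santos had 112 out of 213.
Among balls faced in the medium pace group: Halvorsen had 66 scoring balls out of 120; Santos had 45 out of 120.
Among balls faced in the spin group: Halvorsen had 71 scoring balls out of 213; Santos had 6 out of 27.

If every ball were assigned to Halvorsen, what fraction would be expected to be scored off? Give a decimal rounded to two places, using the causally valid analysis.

Halvorsen is higher inside every bowling type stratum but Santos is higher in aggregate. Whether to stratify depends on how bowling type relates to the player.
Since bowling type is a pre-existing factor (not a product of the player) and it affects the outcome on its own, it is a confounder. The stratified rates, not the pooled rate, identify the causal effect.
Standardising Halvorsen to the population bowling type mix: 0.333·17/27 + 0.333·66/120 + 0.333·71/213 = 0.504.

0.50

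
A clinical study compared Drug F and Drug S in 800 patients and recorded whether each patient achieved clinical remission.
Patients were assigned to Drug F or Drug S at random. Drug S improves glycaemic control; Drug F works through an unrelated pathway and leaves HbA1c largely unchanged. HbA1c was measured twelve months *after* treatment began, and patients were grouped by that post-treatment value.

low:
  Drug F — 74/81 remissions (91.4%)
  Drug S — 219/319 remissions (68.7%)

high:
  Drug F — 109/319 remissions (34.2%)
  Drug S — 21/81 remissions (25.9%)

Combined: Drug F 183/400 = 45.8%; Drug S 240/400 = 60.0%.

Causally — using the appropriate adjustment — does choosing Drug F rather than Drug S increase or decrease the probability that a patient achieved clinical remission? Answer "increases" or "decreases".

Drug F is higher inside every HbA1c stratum but Drug S is higher in aggregate. Whether to stratify depends on how HbA1c relates to the drug.
HbA1c lies on the pathway drug → HbA1c → outcome, so adjusting for it blocks the indirect effect. For the total causal effect of drug, use the unadjusted pooled rates.
Pooled: Drug F 45.8% vs Drug S 60.0%; Drug S is higher overall.

decreases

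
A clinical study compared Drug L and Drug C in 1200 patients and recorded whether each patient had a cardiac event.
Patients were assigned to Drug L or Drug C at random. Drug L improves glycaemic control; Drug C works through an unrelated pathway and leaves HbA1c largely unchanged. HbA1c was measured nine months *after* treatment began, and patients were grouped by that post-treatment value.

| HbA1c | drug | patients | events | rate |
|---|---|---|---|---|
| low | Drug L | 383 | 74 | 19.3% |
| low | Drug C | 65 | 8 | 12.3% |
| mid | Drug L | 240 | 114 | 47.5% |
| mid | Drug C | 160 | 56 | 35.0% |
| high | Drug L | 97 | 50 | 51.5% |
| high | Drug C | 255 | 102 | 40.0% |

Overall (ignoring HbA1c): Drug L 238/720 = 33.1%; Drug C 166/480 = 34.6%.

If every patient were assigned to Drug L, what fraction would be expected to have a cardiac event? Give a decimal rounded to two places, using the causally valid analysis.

Because the drug influences HbA1c, HbA1c is a post-treatment mediator, not a confounder. Stratifying on it would bias the estimate; the causal effect is the crude pooled difference.
So P(outcome | do(Drug L)) is just the pooled rate for Drug L: 238/720 = 0.331.

0.33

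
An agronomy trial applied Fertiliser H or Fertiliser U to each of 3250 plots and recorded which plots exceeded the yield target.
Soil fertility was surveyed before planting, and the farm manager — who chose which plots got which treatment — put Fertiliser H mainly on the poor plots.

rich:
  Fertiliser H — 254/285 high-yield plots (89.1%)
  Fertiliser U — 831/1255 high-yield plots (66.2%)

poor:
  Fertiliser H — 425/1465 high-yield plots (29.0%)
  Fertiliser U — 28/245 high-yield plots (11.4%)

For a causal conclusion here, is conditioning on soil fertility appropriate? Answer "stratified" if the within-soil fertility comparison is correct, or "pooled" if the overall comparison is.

stratified

Nothing the fertiliser does changes soil fertility; the imbalance is an allocation artefact. With soil fertility also predicting the outcome, the pooled figure is confounded, and the within-stratum comparison is the causal one.
Within each level — rich: 89.1% vs 66.2%; poor: 29.0% vs 11.4% — Fertiliser H is higher every time.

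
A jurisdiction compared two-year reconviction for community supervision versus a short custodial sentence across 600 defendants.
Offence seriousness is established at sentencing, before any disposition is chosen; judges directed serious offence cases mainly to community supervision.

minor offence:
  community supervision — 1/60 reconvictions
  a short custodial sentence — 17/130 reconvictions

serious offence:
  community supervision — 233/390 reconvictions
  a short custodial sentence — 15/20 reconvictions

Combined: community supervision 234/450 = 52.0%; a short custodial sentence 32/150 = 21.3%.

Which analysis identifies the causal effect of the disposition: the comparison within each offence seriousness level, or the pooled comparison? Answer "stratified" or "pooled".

Offence seriousness satisfies the back-door criterion: it is not a descendant of the disposition, and it blocks the spurious path from disposition to outcome. Adjusting for it (i.e., using the within-offence seriousness rates) gives the causal effect.
Within each level — minor offence: 1.7% vs 13.1%; serious offence: 59.7% vs 75.0% — community supervision is lower every time.

stratified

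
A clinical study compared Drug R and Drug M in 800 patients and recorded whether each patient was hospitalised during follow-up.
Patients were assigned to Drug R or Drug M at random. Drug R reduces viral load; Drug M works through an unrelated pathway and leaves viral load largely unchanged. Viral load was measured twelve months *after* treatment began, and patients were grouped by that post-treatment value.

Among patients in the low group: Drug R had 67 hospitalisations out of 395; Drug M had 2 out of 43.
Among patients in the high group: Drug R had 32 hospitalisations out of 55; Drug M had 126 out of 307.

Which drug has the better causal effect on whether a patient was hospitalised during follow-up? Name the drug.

Drug M is lower inside every viral load stratum but Drug R is lower in aggregate. Whether to stratify depends on how viral load relates to the drug.
The distribution of viral load is itself part of what the drug does — it is an intermediate outcome. Holding it fixed would remove that part of the effect; the total effect is the pooled difference.
Pooled: Drug R 22.0% vs Drug M 36.6%; Drug R is lower overall.

Drug R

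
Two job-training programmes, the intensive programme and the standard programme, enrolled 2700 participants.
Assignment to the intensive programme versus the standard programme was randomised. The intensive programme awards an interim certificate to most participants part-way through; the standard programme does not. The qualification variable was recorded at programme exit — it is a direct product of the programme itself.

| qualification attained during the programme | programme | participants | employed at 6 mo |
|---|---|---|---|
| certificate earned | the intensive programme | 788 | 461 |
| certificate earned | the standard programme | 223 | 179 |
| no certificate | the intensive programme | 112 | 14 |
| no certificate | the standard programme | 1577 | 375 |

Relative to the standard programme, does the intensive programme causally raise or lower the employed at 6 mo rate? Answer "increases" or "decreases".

Because the programme influences qualification attained during the programme, qualification attained during the programme is a post-treatment mediator, not a confounder. Stratifying on it would bias the estimate; the causal effect is the crude pooled difference.
Pooled: the intensive programme 52.8% vs the standard programme 30.8%; the intensive programme is higher overall.

increases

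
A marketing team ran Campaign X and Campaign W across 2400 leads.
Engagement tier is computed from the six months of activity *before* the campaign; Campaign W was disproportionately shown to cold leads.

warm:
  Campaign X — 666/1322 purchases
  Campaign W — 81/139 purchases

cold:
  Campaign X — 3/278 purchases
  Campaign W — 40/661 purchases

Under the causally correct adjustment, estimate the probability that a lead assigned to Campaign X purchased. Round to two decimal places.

Campaign W is higher inside every engagement tier stratum but Campaign X is higher in aggregate. Whether to stratify depends on how engagement tier relates to the campaign.
The imbalance in engagement tier arose from how leads were allocated, not from anything the campaign did; and engagement tier independently affects the outcome. The pooled gap is confounded — condition on engagement tier.
Standardising Campaign X to the population engagement tier mix: 0.609·666/1322 + 0.391·3/278 = 0.311.

0.31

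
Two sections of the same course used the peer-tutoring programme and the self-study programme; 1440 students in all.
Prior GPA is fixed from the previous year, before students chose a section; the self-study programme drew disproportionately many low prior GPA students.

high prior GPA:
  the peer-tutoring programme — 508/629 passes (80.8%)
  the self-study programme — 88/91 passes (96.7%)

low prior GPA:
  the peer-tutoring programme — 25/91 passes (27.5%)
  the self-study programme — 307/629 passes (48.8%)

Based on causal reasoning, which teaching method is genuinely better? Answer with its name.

the self-study programme is higher inside every prior GPA band stratum but the peer-tutoring programme is higher in aggregate. Whether to stratify depends on how prior GPA band relates to the teaching method.
Since prior GPA band is a pre-existing factor (not a product of the teaching method) and it affects the outcome on its own, it is a confounder. The stratified rates, not the pooled rate, identify the causal effect.
Within each level — high prior GPA: 80.8% vs 96.7%; low prior GPA: 27.5% vs 48.8% — the self-study programme is higher every time.

the self-study programme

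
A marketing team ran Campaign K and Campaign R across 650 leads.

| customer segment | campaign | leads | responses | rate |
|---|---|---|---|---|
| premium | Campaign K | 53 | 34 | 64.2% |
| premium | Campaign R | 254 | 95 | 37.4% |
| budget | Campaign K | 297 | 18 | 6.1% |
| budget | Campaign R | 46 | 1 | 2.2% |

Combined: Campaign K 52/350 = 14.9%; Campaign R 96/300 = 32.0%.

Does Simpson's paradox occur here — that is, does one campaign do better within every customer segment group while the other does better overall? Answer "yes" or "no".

Within each customer segment level (premium 64.2% vs 37.4%; budget 6.1% vs 2.2%), Campaign K has the higher rate every time. Pooled: 14.9% vs 32.0% — Campaign R has the higher rate overall. The two comparisons disagree.

yes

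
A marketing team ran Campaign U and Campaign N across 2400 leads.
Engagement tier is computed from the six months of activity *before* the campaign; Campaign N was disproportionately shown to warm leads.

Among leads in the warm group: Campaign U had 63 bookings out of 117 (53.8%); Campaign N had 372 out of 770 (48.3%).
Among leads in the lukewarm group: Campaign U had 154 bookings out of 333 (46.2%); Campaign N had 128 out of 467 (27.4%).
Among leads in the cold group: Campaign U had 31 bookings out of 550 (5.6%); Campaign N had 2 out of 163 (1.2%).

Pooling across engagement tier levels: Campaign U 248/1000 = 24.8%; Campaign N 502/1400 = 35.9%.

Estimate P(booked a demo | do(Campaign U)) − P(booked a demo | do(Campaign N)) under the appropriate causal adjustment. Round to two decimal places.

Within every engagement tier level Campaign U has the higher rate, yet pooled Campaign N does — Simpson's reversal.
Here engagement tier is a common cause — it drives both which campaign a case falls under and the outcome. The crude comparison mixes populations; the stratum-specific rates are the causally relevant ones.
Adjusting over the population distribution of engagement tier: 0.370·(0.538−0.483) + 0.333·(0.462−0.274) + 0.297·(0.056−0.012) = +0.096.

+0.10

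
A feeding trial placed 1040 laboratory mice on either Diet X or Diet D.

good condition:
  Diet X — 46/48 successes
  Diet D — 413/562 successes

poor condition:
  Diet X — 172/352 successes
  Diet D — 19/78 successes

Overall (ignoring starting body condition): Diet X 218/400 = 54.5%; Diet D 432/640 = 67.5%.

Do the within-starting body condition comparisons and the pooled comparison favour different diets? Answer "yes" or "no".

yes

Within each starting body condition level (good condition 95.8% vs 73.5%; poor condition 48.9% vs 24.4%), Diet X has the higher rate every time. Pooled: 54.5% vs 67.5% — Diet D has the higher rate overall. The two comparisons disagree.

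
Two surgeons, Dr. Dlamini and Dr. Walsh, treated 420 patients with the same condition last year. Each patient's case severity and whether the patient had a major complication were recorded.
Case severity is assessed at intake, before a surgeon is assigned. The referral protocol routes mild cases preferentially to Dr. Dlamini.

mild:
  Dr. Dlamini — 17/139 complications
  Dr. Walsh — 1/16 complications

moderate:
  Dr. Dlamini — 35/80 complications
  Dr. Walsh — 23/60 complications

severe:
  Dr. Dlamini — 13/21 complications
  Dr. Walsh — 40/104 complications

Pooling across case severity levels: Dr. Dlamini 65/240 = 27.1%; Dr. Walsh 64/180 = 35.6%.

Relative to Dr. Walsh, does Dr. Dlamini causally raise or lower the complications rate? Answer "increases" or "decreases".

The stratified and pooled comparisons disagree (Dr. Walsh wins within each case severity; Dr. Dlamini wins overall), so the answer turns on the causal role of case severity.
Nothing the surgeon does changes case severity; the imbalance is an allocation artefact. With case severity also predicting the outcome, the pooled figure is confounded, and the within-stratum comparison is the causal one.
Within each level — mild: 12.2% vs 6.2%; moderate: 43.8% vs 38.3%; severe: 61.9% vs 38.5% — Dr. Walsh is lower every time.

increases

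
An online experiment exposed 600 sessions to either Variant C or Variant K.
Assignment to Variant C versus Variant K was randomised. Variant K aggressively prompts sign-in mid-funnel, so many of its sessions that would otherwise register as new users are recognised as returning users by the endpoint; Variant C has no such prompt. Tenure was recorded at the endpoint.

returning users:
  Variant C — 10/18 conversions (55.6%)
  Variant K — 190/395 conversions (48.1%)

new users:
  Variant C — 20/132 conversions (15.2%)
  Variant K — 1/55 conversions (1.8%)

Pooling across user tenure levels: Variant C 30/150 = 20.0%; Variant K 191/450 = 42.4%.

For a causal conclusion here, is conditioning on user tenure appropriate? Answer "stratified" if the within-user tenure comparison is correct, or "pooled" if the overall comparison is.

pooled

The stratified and pooled comparisons disagree (Variant C wins within each user tenure; Variant K wins overall), so the answer turns on the causal role of user tenure.
Stratifying would compare variants among sessions the variants themselves sorted into user tenure groups — a form of selection on an intermediate. The unconditioned pooled rates give the total causal effect.
Pooled: Variant C 20.0% vs Variant K 42.4%; Variant K is higher overall.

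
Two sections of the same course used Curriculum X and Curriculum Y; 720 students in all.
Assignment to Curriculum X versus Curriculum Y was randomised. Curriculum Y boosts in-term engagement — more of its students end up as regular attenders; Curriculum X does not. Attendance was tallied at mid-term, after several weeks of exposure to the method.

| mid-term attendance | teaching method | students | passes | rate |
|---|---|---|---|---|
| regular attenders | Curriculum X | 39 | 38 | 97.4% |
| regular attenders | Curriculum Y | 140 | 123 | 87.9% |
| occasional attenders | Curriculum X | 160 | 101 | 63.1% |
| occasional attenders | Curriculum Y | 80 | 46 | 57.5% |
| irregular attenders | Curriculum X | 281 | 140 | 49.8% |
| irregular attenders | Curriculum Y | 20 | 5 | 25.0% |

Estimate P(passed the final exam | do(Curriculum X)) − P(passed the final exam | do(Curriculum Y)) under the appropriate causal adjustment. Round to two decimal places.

Stratifying would compare teaching methods among students the teaching methods themselves sorted into mid-term attendance groups — a form of selection on an intermediate. The unconditioned pooled rates give the total causal effect.
The causal difference is the pooled difference: 0.581 − 0.725 = -0.144.

-0.14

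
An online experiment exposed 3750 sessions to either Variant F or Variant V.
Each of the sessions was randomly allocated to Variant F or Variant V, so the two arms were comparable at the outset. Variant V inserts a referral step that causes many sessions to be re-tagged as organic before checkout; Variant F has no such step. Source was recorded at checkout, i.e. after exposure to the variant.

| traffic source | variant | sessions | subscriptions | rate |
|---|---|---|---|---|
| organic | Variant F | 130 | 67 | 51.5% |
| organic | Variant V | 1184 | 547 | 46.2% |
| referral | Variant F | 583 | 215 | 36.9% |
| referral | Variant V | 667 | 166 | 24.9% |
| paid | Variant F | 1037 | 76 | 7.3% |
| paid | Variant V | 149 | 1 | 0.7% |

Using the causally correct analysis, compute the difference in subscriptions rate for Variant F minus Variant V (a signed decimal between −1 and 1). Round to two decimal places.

-0.15

Traffic source is recorded after the variant and is itself shifted by it — it sits on the causal path from variant to outcome. Conditioning on a mediator would strip out part of the effect we want; the pooled comparison gives the total causal effect.
The causal difference is the pooled difference: 0.205 − 0.357 = -0.152.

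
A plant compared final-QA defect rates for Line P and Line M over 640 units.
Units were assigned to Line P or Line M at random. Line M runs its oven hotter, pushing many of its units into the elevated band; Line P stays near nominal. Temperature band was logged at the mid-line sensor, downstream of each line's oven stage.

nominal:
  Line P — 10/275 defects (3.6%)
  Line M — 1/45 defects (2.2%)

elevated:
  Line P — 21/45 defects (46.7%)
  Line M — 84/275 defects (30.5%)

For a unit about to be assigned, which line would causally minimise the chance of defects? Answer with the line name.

Because the line influences in-process temperature band, in-process temperature band is a post-treatment mediator, not a confounder. Stratifying on it would bias the estimate; the causal effect is the crude pooled difference.
Pooled: Line P 9.7% vs Line M 26.6%; Line P is lower overall.

Line P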